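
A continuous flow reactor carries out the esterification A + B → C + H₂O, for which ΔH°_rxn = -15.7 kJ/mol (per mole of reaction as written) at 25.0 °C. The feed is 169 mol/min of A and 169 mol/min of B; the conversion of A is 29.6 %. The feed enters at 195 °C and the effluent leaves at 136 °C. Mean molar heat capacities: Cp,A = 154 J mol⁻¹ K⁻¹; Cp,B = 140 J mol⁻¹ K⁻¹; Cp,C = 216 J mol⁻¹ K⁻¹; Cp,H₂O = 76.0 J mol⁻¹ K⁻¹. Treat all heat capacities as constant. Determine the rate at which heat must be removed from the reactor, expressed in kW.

Q_out = 62.1 kW

Extent of reaction ξ = 0.296 × 169 = 50.024 mol/min
Reaction term: ξ·ΔH°_rxn = 50.024 × -15.7 = -785.38 kJ/min
Sensible, feed 195→25 °C: -8446.6 kJ/min
Outlet flows (mol/min): A 118.98, B 118.98, C 50.024, H₂O 50.024
Sensible, products 25→136 °C: 5504 kJ/min
Q = ΔH = -3728 kJ/min = -62.133 kW
Heat removed = 62.133 kW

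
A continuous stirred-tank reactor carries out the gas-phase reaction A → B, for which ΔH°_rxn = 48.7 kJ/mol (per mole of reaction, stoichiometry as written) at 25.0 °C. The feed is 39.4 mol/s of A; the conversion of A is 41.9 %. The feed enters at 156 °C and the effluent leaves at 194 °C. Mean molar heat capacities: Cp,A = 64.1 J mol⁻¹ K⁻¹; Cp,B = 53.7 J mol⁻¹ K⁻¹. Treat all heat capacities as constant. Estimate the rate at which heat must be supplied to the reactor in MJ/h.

Extent of reaction ξ = 0.419 × 39.4 = 16.509 mol/s
Reaction term: ξ·ΔH°_rxn = 16.509 × 48.7 = 803.97 kJ/s
Sensible, feed 156→25 °C: -330.85 kJ/s
Outlet flows (mol/s): A 22.891, B 16.509
Sensible, products 25→194 °C: 397.8 kJ/s
Q = ΔH = 870.92 kJ/s = 870.92 kW
Heat supplied = 3135.3 MJ/h

Q_in = 3140 MJ/h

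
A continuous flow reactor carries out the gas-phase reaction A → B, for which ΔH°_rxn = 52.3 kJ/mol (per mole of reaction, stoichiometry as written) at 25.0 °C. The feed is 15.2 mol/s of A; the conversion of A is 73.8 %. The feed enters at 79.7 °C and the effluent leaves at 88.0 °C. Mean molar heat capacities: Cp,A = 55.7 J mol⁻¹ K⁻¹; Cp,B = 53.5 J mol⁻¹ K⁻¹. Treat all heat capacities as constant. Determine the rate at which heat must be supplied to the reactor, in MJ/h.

Extent of reaction ξ = 0.738 × 15.2 = 11.218 mol/s
Reaction term: ξ·ΔH°_rxn = 11.218 × 52.3 = 586.68 kJ/s
Sensible, feed 79.7→25 °C: -46.311 kJ/s
Outlet flows (mol/s): A 3.9824, B 11.218
Sensible, products 25→88.0 °C: 51.784 kJ/s
Q = ΔH = 592.15 kJ/s = 592.15 kW
Heat supplied = 2131.8 MJ/h

Q_in = 2130 MJ/h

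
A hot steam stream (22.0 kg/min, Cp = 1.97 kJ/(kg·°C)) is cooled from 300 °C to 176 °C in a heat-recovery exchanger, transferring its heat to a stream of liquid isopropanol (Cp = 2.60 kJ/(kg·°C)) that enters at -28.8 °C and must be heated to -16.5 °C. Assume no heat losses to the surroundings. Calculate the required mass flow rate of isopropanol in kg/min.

ṁ_c = 168 kg/min

Heat released by hot stream: Q = 22.0 × 1.97 × (300 − 176) = 5374.2 kJ/min
Energy balance on cold side (adiabatic exchanger): Q = ṁ_c·Cp_c·(T_c,out − T_c,in)
ṁ_c = 5374.2 / [2.60 × (-16.5 − -28.8)] = 168.05 kg/min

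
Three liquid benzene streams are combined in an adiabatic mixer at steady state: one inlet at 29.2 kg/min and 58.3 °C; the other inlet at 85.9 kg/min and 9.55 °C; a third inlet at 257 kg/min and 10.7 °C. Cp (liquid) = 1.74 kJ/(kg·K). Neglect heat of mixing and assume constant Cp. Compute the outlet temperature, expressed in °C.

No heat crosses the boundary, so H_out = H_in.
Σ ṁᵢCp,ᵢTᵢ = 29.2×1.74×58.3 + 85.9×1.74×9.55 + 257×1.74×10.7 = 9174.3
Σ ṁᵢCp,ᵢ = 29.2×1.74 + 85.9×1.74 + 257×1.74 = 647.45
T_out = 9174.3 / 647.45 = 14.17 °C

T_out = 14.2 °C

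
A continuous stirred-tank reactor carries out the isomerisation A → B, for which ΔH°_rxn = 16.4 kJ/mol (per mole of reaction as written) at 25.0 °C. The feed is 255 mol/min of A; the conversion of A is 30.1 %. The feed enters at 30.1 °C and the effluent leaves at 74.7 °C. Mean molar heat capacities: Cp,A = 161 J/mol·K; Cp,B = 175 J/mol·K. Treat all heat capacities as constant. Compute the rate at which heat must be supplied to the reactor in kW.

Q_in = 52.4 kW

Extent of reaction ξ = 0.301 × 255 = 76.755 mol/min
Reaction term: ξ·ΔH°_rxn = 76.755 × 16.4 = 1258.8 kJ/min
Sensible, feed 30.1→25 °C: -209.38 kJ/min
Outlet flows (mol/min): A 178.25, B 76.755
Sensible, products 25→74.7 °C: 2093.8 kJ/min
Q = ΔH = 3143.2 kJ/min = 52.387 kW
Heat supplied = 52.387 kW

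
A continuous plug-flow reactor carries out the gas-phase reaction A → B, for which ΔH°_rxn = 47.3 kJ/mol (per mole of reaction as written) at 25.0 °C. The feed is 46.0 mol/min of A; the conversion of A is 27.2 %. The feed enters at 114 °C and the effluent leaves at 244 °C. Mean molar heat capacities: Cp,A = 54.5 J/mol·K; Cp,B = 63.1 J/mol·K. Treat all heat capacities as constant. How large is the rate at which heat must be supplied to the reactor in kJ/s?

Q_in = 15.7 kJ/s

Extent of reaction ξ = 0.272 × 46.0 = 12.512 mol/min
Reaction term: ξ·ΔH°_rxn = 12.512 × 47.3 = 591.82 kJ/min
Sensible, feed 114→25 °C: -223.12 kJ/min
Outlet flows (mol/min): A 33.488, B 12.512
Sensible, products 25→244 °C: 572.6 kJ/min
Q = ΔH = 941.29 kJ/min = 15.688 kW
Heat supplied = 15.688 kJ/s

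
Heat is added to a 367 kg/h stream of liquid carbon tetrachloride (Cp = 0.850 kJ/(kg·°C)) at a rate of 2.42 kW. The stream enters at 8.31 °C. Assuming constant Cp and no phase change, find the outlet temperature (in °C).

Q = 2.42 kW = 8712 kJ/h
ΔT = Q/(ṁ·Cp) = 8712/(367×0.850) = 27.928 K
T_out = 8.31 + 27.928 = 36.238 °C

T_out = 36.2 °C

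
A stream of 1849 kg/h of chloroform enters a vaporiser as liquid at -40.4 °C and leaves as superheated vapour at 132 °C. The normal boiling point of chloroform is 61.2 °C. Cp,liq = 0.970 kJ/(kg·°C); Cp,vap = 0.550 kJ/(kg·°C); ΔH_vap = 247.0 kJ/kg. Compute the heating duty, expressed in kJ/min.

Q = 11800 kJ/min

liquid -40.4→61.2 °C: 98.552 kJ/kg
vaporisation at 61.2 °C: 247 kJ/kg
vapour 61.2→132 °C: 38.94 kJ/kg
Δh = 98.552 + 247 + 38.94 = 384.49 kJ/kg
Q = ṁ·Δh = 1849 kg/h × 384.49 kJ/kg = 710930 kJ/h
|Q| = 197.48 kW = 11849 kJ/min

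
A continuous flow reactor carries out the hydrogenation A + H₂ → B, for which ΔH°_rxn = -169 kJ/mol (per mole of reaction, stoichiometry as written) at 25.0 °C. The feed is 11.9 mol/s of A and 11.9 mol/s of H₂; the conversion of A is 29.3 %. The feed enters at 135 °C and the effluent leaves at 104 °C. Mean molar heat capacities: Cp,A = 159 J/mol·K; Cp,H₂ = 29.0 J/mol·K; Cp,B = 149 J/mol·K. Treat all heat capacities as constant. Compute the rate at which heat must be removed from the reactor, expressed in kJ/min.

Q_out = 40200 kJ/min

Extent of reaction ξ = 0.293 × 11.9 = 3.4867 mol/s
Reaction term: ξ·ΔH°_rxn = 3.4867 × -169 = -589.25 kJ/s
Sensible, feed 135→25 °C: -246.09 kJ/s
Outlet flows (mol/s): A 8.4133, H₂ 8.4133, B 3.4867
Sensible, products 25→104 °C: 166 kJ/s
Q = ΔH = -669.35 kJ/s = -669.35 kW
Heat removed = 40161 kJ/min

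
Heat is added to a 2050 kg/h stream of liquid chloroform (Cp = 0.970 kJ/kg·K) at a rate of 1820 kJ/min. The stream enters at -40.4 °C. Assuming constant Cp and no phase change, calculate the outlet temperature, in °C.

T_out = 14.5 °C

Q = 1820 kJ/min = 109200 kJ/h
ΔT = Q/(ṁ·Cp) = 109200/(2050×0.970) = 54.916 K
T_out = -40.4 + 54.916 = 14.516 °C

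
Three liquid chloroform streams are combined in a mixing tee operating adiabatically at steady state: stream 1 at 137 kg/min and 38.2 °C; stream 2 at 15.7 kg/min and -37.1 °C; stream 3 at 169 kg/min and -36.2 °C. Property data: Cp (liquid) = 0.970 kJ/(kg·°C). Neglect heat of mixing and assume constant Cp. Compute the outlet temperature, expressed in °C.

T_out = -4.56 °C

Adiabatic, steady state ⇒ Σ ṁᵢCp,ᵢ(T_out − Tᵢ) = 0
T_out = Σ ṁᵢCp,ᵢTᵢ / Σ ṁᵢCp,ᵢ
      = -1422.9 / 312.05 = -4.5597 °C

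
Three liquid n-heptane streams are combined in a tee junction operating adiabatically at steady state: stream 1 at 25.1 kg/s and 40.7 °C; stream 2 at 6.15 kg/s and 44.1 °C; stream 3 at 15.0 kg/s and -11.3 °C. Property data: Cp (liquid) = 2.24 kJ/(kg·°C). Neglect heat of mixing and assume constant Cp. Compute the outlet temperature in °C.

T_out = 24.3 °C

Adiabatic, steady state ⇒ Σ ṁᵢCp,ᵢ(T_out − Tᵢ) = 0
Σ ṁᵢCp,ᵢTᵢ = 25.1×2.24×40.7 + 6.15×2.24×44.1 + 15.0×2.24×-11.3 = 2516.2
Σ ṁᵢCp,ᵢ = 25.1×2.24 + 6.15×2.24 + 15.0×2.24 = 103.6
T_out = 2516.2 / 103.6 = 24.287 °C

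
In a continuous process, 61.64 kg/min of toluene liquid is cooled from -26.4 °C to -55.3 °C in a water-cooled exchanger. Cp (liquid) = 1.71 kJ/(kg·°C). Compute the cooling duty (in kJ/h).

Q = ṁ·Cp·ΔT = 61.64 × 1.71 × (-55.3 − -26.4) = -3046.2 kJ/min
Converting: 3046.2 / 60 s = 50.77 kW
Cooling duty = 182770 kJ/h

Q_c = 183000 kJ/h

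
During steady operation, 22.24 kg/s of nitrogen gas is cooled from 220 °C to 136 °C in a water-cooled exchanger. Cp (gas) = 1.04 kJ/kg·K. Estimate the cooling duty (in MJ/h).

Q_c = 6990 MJ/h

Q = ṁ·Cp·ΔT = 22.24 × 1.04 × (136 − 220) = -1942.9 kJ/s
Cooling duty = 6994.4 MJ/h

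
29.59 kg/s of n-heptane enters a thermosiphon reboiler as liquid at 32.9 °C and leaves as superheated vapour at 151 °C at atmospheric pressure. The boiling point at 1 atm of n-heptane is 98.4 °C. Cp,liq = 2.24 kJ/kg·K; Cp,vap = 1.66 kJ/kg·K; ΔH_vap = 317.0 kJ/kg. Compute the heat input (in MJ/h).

Q = 58700 MJ/h

liquid 32.9→98.4 °C: 146.72 kJ/kg
vaporisation at 98.4 °C: 317 kJ/kg
vapour 98.4→151 °C: 87.316 kJ/kg
Δh = 146.72 + 317 + 87.316 = 551.04 kJ/kg
Q = ṁ·Δh = 29.59 kg/s × 551.04 kJ/kg = 16305 kJ/s
|Q| = 16305 kW = 58699 MJ/h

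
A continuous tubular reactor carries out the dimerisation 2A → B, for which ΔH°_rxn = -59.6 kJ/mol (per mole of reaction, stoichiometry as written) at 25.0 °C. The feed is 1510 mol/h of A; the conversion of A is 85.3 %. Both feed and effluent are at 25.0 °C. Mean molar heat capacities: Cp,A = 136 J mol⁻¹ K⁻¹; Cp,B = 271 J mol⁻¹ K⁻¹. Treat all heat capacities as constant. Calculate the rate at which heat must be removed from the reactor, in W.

Q_out = 10700 W

Extent of reaction ξ = 0.853 × 1510 / 2 = 644.01 mol/h
Reaction term: ξ·ΔH°_rxn = 644.01 × -59.6 = -38383 kJ/h
Q = ΔH = -38383 kJ/h = -10.662 kW
Heat removed = 10662 W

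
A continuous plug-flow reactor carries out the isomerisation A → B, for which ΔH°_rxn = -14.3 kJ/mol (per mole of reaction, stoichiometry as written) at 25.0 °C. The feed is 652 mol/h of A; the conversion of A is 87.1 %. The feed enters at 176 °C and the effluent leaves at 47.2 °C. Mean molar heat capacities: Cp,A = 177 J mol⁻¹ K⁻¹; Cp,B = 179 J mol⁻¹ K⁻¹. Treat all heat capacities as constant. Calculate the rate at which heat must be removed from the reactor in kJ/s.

Q_out = 6.38 kJ/s

Extent of reaction ξ = 0.871 × 652 = 567.89 mol/h
Reaction term: ξ·ΔH°_rxn = 567.89 × -14.3 = -8120.9 kJ/h
Sensible, feed 176→25 °C: -17426 kJ/h
Outlet flows (mol/h): A 84.108, B 567.89
Sensible, products 25→47.2 °C: 2587.2 kJ/h
Q = ΔH = -22960 kJ/h = -6.3777 kW
Heat removed = 6.3777 kJ/s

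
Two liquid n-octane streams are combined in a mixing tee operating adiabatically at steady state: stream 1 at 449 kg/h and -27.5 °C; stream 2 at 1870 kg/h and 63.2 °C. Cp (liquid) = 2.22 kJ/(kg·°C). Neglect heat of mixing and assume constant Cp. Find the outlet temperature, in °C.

Energy balance with Q = 0: Σ ṁᵢCp,ᵢ(T_out − Tᵢ) = 0
T_out = Σ ṁᵢCp,ᵢTᵢ / Σ ṁᵢCp,ᵢ
      = 234960 / 5148.2 = 45.639 °C

T_out = 45.6 °C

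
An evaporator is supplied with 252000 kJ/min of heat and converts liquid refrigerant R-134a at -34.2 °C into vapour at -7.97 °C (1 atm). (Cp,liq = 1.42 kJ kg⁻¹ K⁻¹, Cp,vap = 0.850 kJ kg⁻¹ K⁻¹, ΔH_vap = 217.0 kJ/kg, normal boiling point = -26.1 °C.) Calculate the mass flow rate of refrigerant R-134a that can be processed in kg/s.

Δh = 1.42×(-26.1−-34.2) + 217.0 + 0.850×(-7.97−-26.1) = 243.91 kJ/kg
Q = 252000 kJ/min = 4200 kJ/s = 4200 kJ/s
ṁ = Q/Δh = 4200 / 243.91 = 17.219 kg/s

ṁ = 17.2 kg/s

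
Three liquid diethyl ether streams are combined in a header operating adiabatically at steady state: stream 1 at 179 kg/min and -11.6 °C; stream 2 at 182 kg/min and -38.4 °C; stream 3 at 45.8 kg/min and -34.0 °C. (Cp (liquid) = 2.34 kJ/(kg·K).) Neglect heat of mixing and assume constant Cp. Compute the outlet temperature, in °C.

T_out = -26.1 °C

Adiabatic, steady state ⇒ Σ ṁᵢCp,ᵢ(T_out − Tᵢ) = 0
Σ ṁᵢCp,ᵢTᵢ = 179×2.34×-11.6 + 182×2.34×-38.4 + 45.8×2.34×-34.0 = -24856
Σ ṁᵢCp,ᵢ = 179×2.34 + 182×2.34 + 45.8×2.34 = 951.91
T_out = -24856 / 951.91 = -26.112 °C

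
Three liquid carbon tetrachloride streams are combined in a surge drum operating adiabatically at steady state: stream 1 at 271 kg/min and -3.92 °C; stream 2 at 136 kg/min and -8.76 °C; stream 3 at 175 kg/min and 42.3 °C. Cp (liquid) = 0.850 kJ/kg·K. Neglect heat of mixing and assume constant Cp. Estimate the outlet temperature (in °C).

Adiabatic, steady state ⇒ Σ ṁᵢCp,ᵢ(T_out − Tᵢ) = 0
T_out = Σ ṁᵢCp,ᵢTᵢ / Σ ṁᵢCp,ᵢ
      = 4376.5 / 494.7 = 8.8468 °C

T_out = 8.85 °C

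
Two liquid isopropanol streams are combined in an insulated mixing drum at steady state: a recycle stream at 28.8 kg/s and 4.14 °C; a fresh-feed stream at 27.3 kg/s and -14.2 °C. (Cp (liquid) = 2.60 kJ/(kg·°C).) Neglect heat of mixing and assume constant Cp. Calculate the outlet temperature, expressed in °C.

T_out = -4.78 °C

Energy balance with Q = 0: Σ ṁᵢCp,ᵢ(T_out − Tᵢ) = 0
T_out = Σ ṁᵢCp,ᵢTᵢ / Σ ṁᵢCp,ᵢ
      = -697.91 / 145.86 = -4.7848 °C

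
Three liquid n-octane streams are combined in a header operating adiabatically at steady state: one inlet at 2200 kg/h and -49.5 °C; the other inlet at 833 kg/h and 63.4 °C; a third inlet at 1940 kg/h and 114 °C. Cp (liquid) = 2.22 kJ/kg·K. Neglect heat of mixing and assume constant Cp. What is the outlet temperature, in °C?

T_out = 33.2 °C

Energy balance with Q = 0: Σ ṁᵢCp,ᵢ(T_out − Tᵢ) = 0
T_out = Σ ṁᵢCp,ᵢTᵢ / Σ ṁᵢCp,ᵢ
      = 366460 / 11040 = 33.194 °C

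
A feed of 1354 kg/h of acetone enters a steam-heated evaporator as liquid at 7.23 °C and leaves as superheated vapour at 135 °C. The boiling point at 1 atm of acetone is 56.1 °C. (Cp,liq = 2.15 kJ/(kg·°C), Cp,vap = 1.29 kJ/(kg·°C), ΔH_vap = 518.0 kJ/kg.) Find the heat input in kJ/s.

Q = 273 kJ/s

liquid 7.23→56.1 °C: 105.07 kJ/kg
vaporisation at 56.1 °C: 518 kJ/kg
vapour 56.1→135 °C: 101.78 kJ/kg
Δh = 105.07 + 518 + 101.78 = 724.85 kJ/kg
Q = ṁ·Δh = 1354 kg/h × 724.85 kJ/kg = 981450 kJ/h
|Q| = 272.62 kW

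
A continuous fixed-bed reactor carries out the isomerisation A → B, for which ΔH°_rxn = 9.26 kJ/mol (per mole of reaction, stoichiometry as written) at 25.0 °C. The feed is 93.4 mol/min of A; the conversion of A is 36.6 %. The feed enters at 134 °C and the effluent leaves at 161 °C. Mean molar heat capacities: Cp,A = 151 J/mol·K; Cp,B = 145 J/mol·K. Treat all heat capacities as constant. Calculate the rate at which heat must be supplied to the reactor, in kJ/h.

Extent of reaction ξ = 0.366 × 93.4 = 34.184 mol/min
Reaction term: ξ·ΔH°_rxn = 34.184 × 9.26 = 316.55 kJ/min
Sensible, feed 134→25 °C: -1537.3 kJ/min
Outlet flows (mol/min): A 59.216, B 34.184
Sensible, products 25→161 °C: 1890.2 kJ/min
Q = ΔH = 669.44 kJ/min = 11.157 kW
Heat supplied = 40167 kJ/h

Q_in = 40200 kJ/h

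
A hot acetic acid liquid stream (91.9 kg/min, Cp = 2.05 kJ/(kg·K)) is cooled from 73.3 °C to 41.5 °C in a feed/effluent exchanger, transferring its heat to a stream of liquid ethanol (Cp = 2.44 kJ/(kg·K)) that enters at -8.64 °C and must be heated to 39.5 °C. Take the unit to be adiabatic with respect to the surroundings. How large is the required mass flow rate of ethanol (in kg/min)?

ṁ_c = 51.0 kg/min

Heat released by hot stream: Q = 91.9 × 2.05 × (73.3 − 41.5) = 5991 kJ/min
Energy balance on cold side (adiabatic exchanger): Q = ṁ_c·Cp_c·(T_c,out − T_c,in)
ṁ_c = 5991 / [2.44 × (39.5 − -8.64)] = 51.004 kg/min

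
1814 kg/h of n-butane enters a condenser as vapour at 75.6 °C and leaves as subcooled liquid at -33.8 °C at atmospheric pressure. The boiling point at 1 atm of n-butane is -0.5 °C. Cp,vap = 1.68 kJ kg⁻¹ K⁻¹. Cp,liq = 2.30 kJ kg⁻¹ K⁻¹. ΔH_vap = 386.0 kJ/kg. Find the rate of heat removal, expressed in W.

Q_c = 298000 W

vapour 75.6→-0.5 °C: -127.85 kJ/kg
condensation at -0.5 °C: -386 kJ/kg
liquid -0.5→-33.8 °C: -76.59 kJ/kg
Δh = -127.85 + -386 + -76.59 = -590.44 kJ/kg
Q = ṁ·Δh = 1814 kg/h × -590.44 kJ/kg = -1.0711e+06 kJ/h
|Q| = 297.52 kW = 297520 W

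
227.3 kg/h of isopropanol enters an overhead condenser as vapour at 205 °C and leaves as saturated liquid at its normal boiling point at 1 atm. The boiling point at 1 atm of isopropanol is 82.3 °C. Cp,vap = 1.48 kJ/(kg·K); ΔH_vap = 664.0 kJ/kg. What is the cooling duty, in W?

vapour 205→82.3 °C: -181.6 kJ/kg
condensation at 82.3 °C: -664 kJ/kg
Δh = -181.6 + -664 = -845.6 kJ/kg
Q = ṁ·Δh = 227.3 kg/h × -845.6 kJ/kg = -192200 kJ/h
|Q| = 53.39 kW = 53390 W

Q_c = 53400 W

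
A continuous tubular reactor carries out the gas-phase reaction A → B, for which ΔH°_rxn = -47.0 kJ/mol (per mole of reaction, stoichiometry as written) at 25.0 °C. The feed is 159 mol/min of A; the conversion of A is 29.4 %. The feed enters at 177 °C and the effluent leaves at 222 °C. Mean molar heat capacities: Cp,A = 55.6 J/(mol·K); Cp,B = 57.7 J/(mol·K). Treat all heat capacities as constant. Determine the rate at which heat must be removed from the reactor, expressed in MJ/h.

Q_out = 107 MJ/h

Extent of reaction ξ = 0.294 × 159 = 46.746 mol/min
Reaction term: ξ·ΔH°_rxn = 46.746 × -47.0 = -2197.1 kJ/min
Sensible, feed 177→25 °C: -1343.7 kJ/min
Outlet flows (mol/min): A 112.25, B 46.746
Sensible, products 25→222 °C: 1760.9 kJ/min
Q = ΔH = -1779.9 kJ/min = -29.665 kW
Heat removed = 106.79 MJ/h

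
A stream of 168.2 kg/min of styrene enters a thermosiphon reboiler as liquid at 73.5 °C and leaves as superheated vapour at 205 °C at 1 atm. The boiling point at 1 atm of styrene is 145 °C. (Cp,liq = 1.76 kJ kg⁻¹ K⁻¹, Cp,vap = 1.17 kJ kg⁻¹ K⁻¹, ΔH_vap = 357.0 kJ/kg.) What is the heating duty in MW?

liquid 73.5→145 °C: 125.84 kJ/kg
vaporisation at 145 °C: 357 kJ/kg
vapour 145→205 °C: 70.2 kJ/kg
Δh = 125.84 + 357 + 70.2 = 553.04 kJ/kg
Q = ṁ·Δh = 168.2 kg/min × 553.04 kJ/kg = 93021 kJ/min
|Q| = 1550.4 kW = 1.5504 MW

Q = 1.55 MW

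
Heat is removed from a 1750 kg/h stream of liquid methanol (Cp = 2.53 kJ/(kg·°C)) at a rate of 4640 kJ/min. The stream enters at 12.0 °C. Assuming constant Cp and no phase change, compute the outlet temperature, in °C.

Q = 4640 kJ/min = 278400 kJ/h
ΔT = Q/(ṁ·Cp) = 278400/(1750×2.53) = 62.88 K
T_out = 12.0 − 62.88 = -50.88 °C

T_out = -50.9 °C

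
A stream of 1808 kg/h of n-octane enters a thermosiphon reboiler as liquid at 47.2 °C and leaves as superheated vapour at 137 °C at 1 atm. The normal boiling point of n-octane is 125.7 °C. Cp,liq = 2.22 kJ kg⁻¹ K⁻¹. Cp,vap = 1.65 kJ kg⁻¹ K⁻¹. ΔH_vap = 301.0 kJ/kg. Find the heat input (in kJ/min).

Q = 14900 kJ/min

liquid 47.2→125.7 °C: 174.27 kJ/kg
vaporisation at 125.7 °C: 301 kJ/kg
vapour 125.7→137 °C: 18.645 kJ/kg
Δh = 174.27 + 301 + 18.645 = 493.92 kJ/kg
Q = ṁ·Δh = 1808 kg/h × 493.92 kJ/kg = 893000 kJ/h
|Q| = 248.06 kW = 14883 kJ/min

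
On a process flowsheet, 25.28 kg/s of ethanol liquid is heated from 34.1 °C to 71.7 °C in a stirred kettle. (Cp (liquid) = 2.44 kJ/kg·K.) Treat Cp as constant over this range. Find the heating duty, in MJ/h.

Q = 8350 MJ/h

Q = ṁ·Cp·ΔT = 25.28 × 2.44 × (71.7 − 34.1) = 2319.3 kJ/s
Heating duty = 8349.4 MJ/h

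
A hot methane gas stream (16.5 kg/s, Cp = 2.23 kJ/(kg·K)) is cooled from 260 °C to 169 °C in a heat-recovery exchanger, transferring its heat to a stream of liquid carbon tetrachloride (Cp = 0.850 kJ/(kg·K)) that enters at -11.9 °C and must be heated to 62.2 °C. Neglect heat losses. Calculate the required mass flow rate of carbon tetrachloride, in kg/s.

Heat released by hot stream: Q = 16.5 × 2.23 × (260 − 169) = 3348.3 kJ/s
Energy balance on cold side (adiabatic exchanger): Q = ṁ_c·Cp_c·(T_c,out − T_c,in)
ṁ_c = 3348.3 / [0.850 × (62.2 − -11.9)] = 53.161 kg/s

ṁ_c = 53.2 kg/s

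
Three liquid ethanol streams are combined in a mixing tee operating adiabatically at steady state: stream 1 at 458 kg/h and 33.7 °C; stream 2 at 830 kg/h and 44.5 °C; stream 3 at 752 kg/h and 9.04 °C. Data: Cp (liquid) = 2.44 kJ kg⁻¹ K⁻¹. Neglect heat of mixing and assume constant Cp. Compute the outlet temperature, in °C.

No heat crosses the boundary, so H_out = H_in.
T_out = Σ ṁᵢCp,ᵢTᵢ / Σ ṁᵢCp,ᵢ
      = 144370 / 4977.6 = 29.004 °C

T_out = 29.0 °C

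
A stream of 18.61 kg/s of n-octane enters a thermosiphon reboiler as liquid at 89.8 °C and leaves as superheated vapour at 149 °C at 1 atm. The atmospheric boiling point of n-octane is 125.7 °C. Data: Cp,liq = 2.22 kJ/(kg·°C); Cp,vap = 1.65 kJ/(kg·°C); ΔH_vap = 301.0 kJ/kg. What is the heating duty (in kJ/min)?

liquid 89.8→125.7 °C: 79.698 kJ/kg
vaporisation at 125.7 °C: 301 kJ/kg
vapour 125.7→149 °C: 38.445 kJ/kg
Δh = 79.698 + 301 + 38.445 = 419.14 kJ/kg
Q = ṁ·Δh = 18.61 kg/s × 419.14 kJ/kg = 7800.3 kJ/s
|Q| = 7800.3 kW = 468020 kJ/min

Q = 468000 kJ/min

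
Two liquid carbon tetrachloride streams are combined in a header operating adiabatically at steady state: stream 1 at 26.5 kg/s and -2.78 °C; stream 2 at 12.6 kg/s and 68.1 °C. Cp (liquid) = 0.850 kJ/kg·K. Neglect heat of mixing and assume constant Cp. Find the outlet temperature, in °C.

No heat crosses the boundary, so H_out = H_in.
Σ ṁᵢCp,ᵢTᵢ = 26.5×0.850×-2.78 + 12.6×0.850×68.1 = 666.73
Σ ṁᵢCp,ᵢ = 26.5×0.850 + 12.6×0.850 = 33.235
T_out = 666.73 / 33.235 = 20.061 °C

T_out = 20.1 °C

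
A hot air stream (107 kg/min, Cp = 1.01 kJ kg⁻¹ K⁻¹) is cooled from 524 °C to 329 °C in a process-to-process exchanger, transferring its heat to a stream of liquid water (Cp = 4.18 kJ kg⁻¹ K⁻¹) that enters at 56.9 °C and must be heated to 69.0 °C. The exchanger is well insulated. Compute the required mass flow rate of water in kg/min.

ṁ_c = 417 kg/min

Heat released by hot stream: Q = 107 × 1.01 × (524 − 329) = 21074 kJ/min
Energy balance on cold side (adiabatic exchanger): Q = ṁ_c·Cp_c·(T_c,out − T_c,in)
ṁ_c = 21074 / [4.18 × (69.0 − 56.9)] = 416.66 kg/min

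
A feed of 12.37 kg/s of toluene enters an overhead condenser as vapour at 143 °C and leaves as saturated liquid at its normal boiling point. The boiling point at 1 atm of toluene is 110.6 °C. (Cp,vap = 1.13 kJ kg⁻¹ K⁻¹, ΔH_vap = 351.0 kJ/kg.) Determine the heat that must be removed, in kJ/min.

Q_c = 288000 kJ/min

vapour 143→110.6 °C: -36.612 kJ/kg
condensation at 110.6 °C: -351 kJ/kg
Δh = -36.612 + -351 = -387.61 kJ/kg
Q = ṁ·Δh = 12.37 kg/s × -387.61 kJ/kg = -4794.8 kJ/s
|Q| = 4794.8 kW = 287690 kJ/min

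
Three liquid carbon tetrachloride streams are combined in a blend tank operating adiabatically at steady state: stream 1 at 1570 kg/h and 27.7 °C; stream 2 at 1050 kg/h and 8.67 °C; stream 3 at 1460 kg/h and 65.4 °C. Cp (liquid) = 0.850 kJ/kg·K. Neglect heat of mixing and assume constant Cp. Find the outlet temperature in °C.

Adiabatic, steady state ⇒ Σ ṁᵢCp,ᵢ(T_out − Tᵢ) = 0
Σ ṁᵢCp,ᵢTᵢ = 1570×0.850×27.7 + 1050×0.850×8.67 + 1460×0.850×65.4 = 125870
Σ ṁᵢCp,ᵢ = 1570×0.850 + 1050×0.850 + 1460×0.850 = 3468
T_out = 125870 / 3468 = 36.293 °C

T_out = 36.3 °C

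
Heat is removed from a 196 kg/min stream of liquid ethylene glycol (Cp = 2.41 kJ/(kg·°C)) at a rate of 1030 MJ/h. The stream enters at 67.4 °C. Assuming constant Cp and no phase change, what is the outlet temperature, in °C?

Q = 1030 MJ/h = 17167 kJ/min
ΔT = Q/(ṁ·Cp) = 17167/(196×2.41) = 36.342 K
T_out = 67.4 − 36.342 = 31.058 °C

T_out = 31.1 °C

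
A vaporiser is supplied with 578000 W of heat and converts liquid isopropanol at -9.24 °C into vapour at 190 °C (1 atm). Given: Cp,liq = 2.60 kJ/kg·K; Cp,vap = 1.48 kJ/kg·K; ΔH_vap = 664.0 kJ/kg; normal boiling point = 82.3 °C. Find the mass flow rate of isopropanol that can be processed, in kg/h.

ṁ = 1960 kg/h

Δh = 2.60×(82.3−-9.24) + 664.0 + 1.48×(190−82.3) = 1061.4 kJ/kg
Q = 578000 W = 578 kJ/s = 2.0808e+06 kJ/h
ṁ = Q/Δh = 2.0808e+06 / 1061.4 = 1960.4 kg/h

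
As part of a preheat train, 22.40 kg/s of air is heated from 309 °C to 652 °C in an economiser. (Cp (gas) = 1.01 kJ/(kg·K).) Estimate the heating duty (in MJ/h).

Q = 27900 MJ/h

Q = ṁ·Cp·ΔT = 22.40 × 1.01 × (652 − 309) = 7760 kJ/s
Heating duty = 27936 MJ/h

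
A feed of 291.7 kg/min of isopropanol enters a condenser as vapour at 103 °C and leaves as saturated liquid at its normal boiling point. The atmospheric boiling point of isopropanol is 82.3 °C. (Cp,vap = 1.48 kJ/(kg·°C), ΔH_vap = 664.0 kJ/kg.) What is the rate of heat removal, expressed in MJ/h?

vapour 103→82.3 °C: -30.636 kJ/kg
condensation at 82.3 °C: -664 kJ/kg
Δh = -30.636 + -664 = -694.64 kJ/kg
Q = ṁ·Δh = 291.7 kg/min × -694.64 kJ/kg = -202630 kJ/min
|Q| = 3377.1 kW = 12158 MJ/h

Q_c = 12200 MJ/h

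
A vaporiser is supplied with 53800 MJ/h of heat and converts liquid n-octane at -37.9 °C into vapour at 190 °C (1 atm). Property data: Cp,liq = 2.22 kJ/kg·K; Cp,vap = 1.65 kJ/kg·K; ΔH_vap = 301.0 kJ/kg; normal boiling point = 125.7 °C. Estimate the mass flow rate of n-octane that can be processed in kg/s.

ṁ = 19.4 kg/s

Δh = 2.22×(125.7−-37.9) + 301.0 + 1.65×(190−125.7) = 770.29 kJ/kg
Q = 53800 MJ/h = 14944 kJ/s = 14944 kJ/s
ṁ = Q/Δh = 14944 / 770.29 = 19.401 kg/s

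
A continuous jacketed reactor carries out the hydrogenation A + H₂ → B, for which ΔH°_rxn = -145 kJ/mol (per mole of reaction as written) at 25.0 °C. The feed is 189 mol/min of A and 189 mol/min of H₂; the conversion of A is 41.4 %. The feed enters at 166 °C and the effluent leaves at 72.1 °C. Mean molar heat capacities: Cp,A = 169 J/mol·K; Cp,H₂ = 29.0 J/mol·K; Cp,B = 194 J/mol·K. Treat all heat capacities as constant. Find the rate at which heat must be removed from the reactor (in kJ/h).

Extent of reaction ξ = 0.414 × 189 = 78.246 mol/min
Reaction term: ξ·ΔH°_rxn = 78.246 × -145 = -11346 kJ/min
Sensible, feed 166→25 °C: -5276.5 kJ/min
Outlet flows (mol/min): A 110.75, H₂ 110.75, B 78.246
Sensible, products 25→72.1 °C: 1747.8 kJ/min
Q = ΔH = -14874 kJ/min = -247.91 kW
Heat removed = 892460 kJ/h

Q_out = 892000 kJ/h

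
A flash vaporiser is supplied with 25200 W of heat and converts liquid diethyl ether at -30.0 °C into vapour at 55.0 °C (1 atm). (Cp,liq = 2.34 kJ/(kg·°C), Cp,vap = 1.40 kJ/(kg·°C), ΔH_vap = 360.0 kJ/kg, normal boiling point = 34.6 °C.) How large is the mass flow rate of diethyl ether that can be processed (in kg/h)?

Δh = 2.34×(34.6−-30.0) + 360.0 + 1.40×(55.0−34.6) = 539.72 kJ/kg
Q = 25200 W = 25.2 kJ/s = 90720 kJ/h
ṁ = Q/Δh = 90720 / 539.72 = 168.09 kg/h

ṁ = 168 kg/h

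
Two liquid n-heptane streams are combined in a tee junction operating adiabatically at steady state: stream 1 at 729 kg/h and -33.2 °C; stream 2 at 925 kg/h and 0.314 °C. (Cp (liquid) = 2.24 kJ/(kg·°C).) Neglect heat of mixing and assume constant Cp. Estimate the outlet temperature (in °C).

Adiabatic, steady state ⇒ Σ ṁᵢCp,ᵢ(T_out − Tᵢ) = 0
Σ ṁᵢCp,ᵢTᵢ = 729×2.24×-33.2 + 925×2.24×0.314 = -53564
Σ ṁᵢCp,ᵢ = 729×2.24 + 925×2.24 = 3705
T_out = -53564 / 3705 = -14.457 °C

T_out = -14.5 °C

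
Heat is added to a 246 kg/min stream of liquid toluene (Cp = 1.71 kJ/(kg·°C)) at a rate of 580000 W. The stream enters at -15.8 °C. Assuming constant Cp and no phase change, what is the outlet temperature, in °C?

Q = 580000 W = 34800 kJ/min
ΔT = Q/(ṁ·Cp) = 34800/(246×1.71) = 82.727 K
T_out = -15.8 + 82.727 = 66.927 °C

T_out = 66.9 °C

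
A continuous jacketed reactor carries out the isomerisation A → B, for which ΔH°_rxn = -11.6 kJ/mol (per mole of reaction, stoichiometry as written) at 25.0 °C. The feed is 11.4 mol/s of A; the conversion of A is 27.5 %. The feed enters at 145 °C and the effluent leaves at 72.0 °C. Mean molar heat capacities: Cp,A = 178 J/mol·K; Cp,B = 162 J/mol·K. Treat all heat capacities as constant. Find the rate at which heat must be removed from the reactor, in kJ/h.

Q_out = 673000 kJ/h

Extent of reaction ξ = 0.275 × 11.4 = 3.135 mol/s
Reaction term: ξ·ΔH°_rxn = 3.135 × -11.6 = -36.366 kJ/s
Sensible, feed 145→25 °C: -243.5 kJ/s
Outlet flows (mol/s): A 8.265, B 3.135
Sensible, products 25→72.0 °C: 93.015 kJ/s
Q = ΔH = -186.86 kJ/s = -186.86 kW
Heat removed = 672680 kJ/h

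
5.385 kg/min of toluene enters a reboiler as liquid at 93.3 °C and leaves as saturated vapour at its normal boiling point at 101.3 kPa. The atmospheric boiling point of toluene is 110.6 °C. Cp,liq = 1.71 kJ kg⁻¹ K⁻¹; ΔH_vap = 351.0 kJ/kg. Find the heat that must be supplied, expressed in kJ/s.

Q = 34.2 kJ/s

liquid 93.3→110.6 °C: 29.583 kJ/kg
vaporisation at 110.6 °C: 351 kJ/kg
Δh = 29.583 + 351 = 380.58 kJ/kg
Q = ṁ·Δh = 5.385 kg/min × 380.58 kJ/kg = 2049.4 kJ/min
|Q| = 34.157 kW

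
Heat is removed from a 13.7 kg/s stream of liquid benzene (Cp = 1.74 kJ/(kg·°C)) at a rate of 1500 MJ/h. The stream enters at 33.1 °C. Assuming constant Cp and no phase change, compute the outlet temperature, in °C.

Q = 1500 MJ/h = 416.67 kJ/s
ΔT = Q/(ṁ·Cp) = 416.67/(13.7×1.74) = 17.479 K
T_out = 33.1 − 17.479 = 15.621 °C

T_out = 15.6 °C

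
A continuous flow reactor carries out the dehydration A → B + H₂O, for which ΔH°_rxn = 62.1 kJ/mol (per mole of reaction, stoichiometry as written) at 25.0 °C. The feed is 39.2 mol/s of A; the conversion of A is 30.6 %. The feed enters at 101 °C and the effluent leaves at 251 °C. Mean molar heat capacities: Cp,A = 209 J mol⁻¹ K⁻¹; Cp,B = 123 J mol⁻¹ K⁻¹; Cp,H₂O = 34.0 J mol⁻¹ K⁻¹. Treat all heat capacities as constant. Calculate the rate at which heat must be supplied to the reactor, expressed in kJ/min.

Extent of reaction ξ = 0.306 × 39.2 = 11.995 mol/s
Reaction term: ξ·ΔH°_rxn = 11.995 × 62.1 = 744.9 kJ/s
Sensible, feed 101→25 °C: -622.65 kJ/s
Outlet flows (mol/s): A 27.205, B 11.995, H₂O 11.995
Sensible, products 25→251 °C: 1710.6 kJ/s
Q = ΔH = 1832.9 kJ/s = 1832.9 kW
Heat supplied = 109970 kJ/min

Q_in = 110000 kJ/min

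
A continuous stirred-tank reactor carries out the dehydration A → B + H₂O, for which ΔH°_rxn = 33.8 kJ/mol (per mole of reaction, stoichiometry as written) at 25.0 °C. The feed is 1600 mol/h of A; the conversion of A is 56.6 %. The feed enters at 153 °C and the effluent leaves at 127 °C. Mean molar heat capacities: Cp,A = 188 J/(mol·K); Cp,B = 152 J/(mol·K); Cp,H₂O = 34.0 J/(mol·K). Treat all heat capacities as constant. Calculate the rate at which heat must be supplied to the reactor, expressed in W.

Extent of reaction ξ = 0.566 × 1600 = 905.6 mol/h
Reaction term: ξ·ΔH°_rxn = 905.6 × 33.8 = 30609 kJ/h
Sensible, feed 153→25 °C: -38502 kJ/h
Outlet flows (mol/h): A 694.4, B 905.6, H₂O 905.6
Sensible, products 25→127 °C: 30497 kJ/h
Q = ΔH = 22604 kJ/h = 6.2788 kW
Heat supplied = 6278.8 W

Q_in = 6280 W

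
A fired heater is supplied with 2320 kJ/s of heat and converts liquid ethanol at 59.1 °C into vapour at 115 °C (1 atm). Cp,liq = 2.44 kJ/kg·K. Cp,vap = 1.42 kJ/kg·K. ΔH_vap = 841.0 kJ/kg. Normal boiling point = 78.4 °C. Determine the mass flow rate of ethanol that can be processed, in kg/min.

Δh = 2.44×(78.4−59.1) + 841.0 + 1.42×(115−78.4) = 940.06 kJ/kg
Q = 2320 kJ/s = 2320 kJ/s = 139200 kJ/min
ṁ = Q/Δh = 139200 / 940.06 = 148.08 kg/min

ṁ = 148 kg/min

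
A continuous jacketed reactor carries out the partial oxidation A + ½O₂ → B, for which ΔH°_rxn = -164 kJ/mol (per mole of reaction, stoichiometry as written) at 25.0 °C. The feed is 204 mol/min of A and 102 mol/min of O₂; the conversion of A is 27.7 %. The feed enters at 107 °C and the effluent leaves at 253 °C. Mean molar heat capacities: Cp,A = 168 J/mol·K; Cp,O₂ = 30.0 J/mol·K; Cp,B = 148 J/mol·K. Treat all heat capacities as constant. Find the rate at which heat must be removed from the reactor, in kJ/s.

Extent of reaction ξ = 0.277 × 204 = 56.508 mol/min
Reaction term: ξ·ΔH°_rxn = 56.508 × -164 = -9267.3 kJ/min
Sensible, feed 107→25 °C: -3061.2 kJ/min
Outlet flows (mol/min): A 147.49, O₂ 73.746, B 56.508
Sensible, products 25→253 °C: 8060.8 kJ/min
Q = ΔH = -4267.8 kJ/min = -71.13 kW
Heat removed = 71.13 kJ/s

Q_out = 71.1 kJ/s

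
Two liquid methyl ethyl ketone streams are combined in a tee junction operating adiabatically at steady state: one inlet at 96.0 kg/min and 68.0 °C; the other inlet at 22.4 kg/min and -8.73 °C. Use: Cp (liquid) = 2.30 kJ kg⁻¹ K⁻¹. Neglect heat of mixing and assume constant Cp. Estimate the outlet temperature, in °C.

No heat crosses the boundary, so H_out = H_in.
Σ ṁᵢCp,ᵢTᵢ = 96.0×2.30×68.0 + 22.4×2.30×-8.73 = 14565
Σ ṁᵢCp,ᵢ = 96.0×2.30 + 22.4×2.30 = 272.32
T_out = 14565 / 272.32 = 53.484 °C

T_out = 53.5 °C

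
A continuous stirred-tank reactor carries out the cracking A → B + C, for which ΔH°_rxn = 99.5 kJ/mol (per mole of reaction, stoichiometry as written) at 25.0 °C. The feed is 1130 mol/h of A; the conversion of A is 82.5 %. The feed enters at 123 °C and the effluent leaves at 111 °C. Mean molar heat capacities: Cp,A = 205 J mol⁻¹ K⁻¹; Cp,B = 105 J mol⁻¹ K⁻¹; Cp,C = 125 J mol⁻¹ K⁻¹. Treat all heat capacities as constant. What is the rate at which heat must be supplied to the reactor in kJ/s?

Q_in = 25.6 kJ/s

Extent of reaction ξ = 0.825 × 1130 = 932.25 mol/h
Reaction term: ξ·ΔH°_rxn = 932.25 × 99.5 = 92759 kJ/h
Sensible, feed 123→25 °C: -22702 kJ/h
Outlet flows (mol/h): A 197.75, B 932.25, C 932.25
Sensible, products 25→111 °C: 21926 kJ/h
Q = ΔH = 91983 kJ/h = 25.551 kW
Heat supplied = 25.551 kJ/s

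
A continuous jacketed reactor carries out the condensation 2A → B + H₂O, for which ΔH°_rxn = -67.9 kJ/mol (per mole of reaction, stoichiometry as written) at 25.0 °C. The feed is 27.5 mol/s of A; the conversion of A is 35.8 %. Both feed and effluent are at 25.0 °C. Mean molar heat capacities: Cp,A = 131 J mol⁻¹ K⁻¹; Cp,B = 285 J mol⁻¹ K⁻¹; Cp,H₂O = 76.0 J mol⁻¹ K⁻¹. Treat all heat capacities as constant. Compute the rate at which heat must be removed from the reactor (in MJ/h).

Extent of reaction ξ = 0.358 × 27.5 / 2 = 4.9225 mol/s
Reaction term: ξ·ΔH°_rxn = 4.9225 × -67.9 = -334.24 kJ/s
Q = ΔH = -334.24 kJ/s = -334.24 kW
Heat removed = 1203.3 MJ/h

Q_out = 1200 MJ/h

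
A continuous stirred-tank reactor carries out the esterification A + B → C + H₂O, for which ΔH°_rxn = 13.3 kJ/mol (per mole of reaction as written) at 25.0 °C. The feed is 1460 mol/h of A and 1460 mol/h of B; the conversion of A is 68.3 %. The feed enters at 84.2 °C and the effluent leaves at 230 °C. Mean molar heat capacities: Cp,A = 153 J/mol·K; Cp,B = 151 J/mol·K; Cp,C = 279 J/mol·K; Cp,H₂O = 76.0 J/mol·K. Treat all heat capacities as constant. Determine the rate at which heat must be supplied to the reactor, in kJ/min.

Extent of reaction ξ = 0.683 × 1460 = 997.18 mol/h
Reaction term: ξ·ΔH°_rxn = 997.18 × 13.3 = 13262 kJ/h
Sensible, feed 84.2→25 °C: -26275 kJ/h
Outlet flows (mol/h): A 462.82, B 462.82, C 997.18, H₂O 997.18
Sensible, products 25→230 °C: 101410 kJ/h
Q = ΔH = 88400 kJ/h = 24.556 kW
Heat supplied = 1473.3 kJ/min

Q_in = 1470 kJ/min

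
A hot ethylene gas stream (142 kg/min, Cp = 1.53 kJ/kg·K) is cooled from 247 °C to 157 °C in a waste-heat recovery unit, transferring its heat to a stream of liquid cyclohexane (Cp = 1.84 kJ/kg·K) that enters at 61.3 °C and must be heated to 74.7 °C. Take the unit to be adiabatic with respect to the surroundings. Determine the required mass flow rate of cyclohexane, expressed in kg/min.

Heat released by hot stream: Q = 142 × 1.53 × (247 − 157) = 19553 kJ/min
Energy balance on cold side (adiabatic exchanger): Q = ṁ_c·Cp_c·(T_c,out − T_c,in)
ṁ_c = 19553 / [1.84 × (74.7 − 61.3)] = 793.05 kg/min

ṁ_c = 793 kg/min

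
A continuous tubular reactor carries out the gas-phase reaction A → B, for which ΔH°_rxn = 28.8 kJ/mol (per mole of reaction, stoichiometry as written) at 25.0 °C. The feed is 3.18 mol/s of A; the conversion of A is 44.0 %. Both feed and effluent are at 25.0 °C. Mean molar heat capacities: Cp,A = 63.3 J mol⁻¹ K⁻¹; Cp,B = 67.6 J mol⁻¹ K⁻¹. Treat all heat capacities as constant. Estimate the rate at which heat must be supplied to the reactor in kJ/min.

Extent of reaction ξ = 0.440 × 3.18 = 1.3992 mol/s
Reaction term: ξ·ΔH°_rxn = 1.3992 × 28.8 = 40.297 kJ/s
Q = ΔH = 40.297 kJ/s = 40.297 kW
Heat supplied = 2417.8 kJ/min

Q_in = 2420 kJ/min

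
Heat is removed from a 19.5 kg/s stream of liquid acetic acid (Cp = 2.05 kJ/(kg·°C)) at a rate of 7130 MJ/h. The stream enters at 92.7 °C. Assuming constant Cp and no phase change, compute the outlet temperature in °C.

Q = 7130 MJ/h = 1980.6 kJ/s
ΔT = Q/(ṁ·Cp) = 1980.6/(19.5×2.05) = 49.545 K
T_out = 92.7 − 49.545 = 43.155 °C

T_out = 43.2 °C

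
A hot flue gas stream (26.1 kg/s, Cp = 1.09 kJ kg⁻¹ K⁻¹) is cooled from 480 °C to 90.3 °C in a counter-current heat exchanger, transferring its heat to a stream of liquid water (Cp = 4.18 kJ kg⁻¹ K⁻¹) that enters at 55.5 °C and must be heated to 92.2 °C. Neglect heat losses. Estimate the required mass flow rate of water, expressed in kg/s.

Heat released by hot stream: Q = 26.1 × 1.09 × (480 − 90.3) = 11087 kJ/s
Energy balance on cold side (adiabatic exchanger): Q = ṁ_c·Cp_c·(T_c,out − T_c,in)
ṁ_c = 11087 / [4.18 × (92.2 − 55.5)] = 72.27 kg/s

ṁ_c = 72.3 kg/s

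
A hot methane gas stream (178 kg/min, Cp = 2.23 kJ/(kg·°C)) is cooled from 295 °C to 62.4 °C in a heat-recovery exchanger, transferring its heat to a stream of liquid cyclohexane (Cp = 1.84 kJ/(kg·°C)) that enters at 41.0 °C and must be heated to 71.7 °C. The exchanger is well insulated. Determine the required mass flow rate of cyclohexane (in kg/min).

ṁ_c = 1630 kg/min

Heat released by hot stream: Q = 178 × 2.23 × (295 − 62.4) = 92328 kJ/min
Energy balance on cold side (adiabatic exchanger): Q = ṁ_c·Cp_c·(T_c,out − T_c,in)
ṁ_c = 92328 / [1.84 × (71.7 − 41.0)] = 1634.5 kg/min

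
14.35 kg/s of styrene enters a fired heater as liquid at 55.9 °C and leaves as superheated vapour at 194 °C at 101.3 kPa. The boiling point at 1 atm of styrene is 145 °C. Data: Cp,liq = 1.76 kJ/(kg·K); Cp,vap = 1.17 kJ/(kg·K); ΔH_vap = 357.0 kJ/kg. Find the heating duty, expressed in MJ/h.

liquid 55.9→145 °C: 156.82 kJ/kg
vaporisation at 145 °C: 357 kJ/kg
vapour 145→194 °C: 57.33 kJ/kg
Δh = 156.82 + 357 + 57.33 = 571.15 kJ/kg
Q = ṁ·Δh = 14.35 kg/s × 571.15 kJ/kg = 8195.9 kJ/s
|Q| = 8195.9 kW = 29505 MJ/h

Q = 29500 MJ/h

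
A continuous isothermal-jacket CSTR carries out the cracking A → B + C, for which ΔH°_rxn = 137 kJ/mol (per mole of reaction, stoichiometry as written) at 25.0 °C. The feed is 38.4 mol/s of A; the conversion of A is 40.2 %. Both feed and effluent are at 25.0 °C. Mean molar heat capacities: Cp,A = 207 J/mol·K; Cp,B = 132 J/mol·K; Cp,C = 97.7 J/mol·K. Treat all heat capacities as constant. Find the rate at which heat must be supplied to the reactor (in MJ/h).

Q_in = 7610 MJ/h

Extent of reaction ξ = 0.402 × 38.4 = 15.437 mol/s
Reaction term: ξ·ΔH°_rxn = 15.437 × 137 = 2114.8 kJ/s
Q = ΔH = 2114.8 kJ/s = 2114.8 kW
Heat supplied = 7613.4 MJ/h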